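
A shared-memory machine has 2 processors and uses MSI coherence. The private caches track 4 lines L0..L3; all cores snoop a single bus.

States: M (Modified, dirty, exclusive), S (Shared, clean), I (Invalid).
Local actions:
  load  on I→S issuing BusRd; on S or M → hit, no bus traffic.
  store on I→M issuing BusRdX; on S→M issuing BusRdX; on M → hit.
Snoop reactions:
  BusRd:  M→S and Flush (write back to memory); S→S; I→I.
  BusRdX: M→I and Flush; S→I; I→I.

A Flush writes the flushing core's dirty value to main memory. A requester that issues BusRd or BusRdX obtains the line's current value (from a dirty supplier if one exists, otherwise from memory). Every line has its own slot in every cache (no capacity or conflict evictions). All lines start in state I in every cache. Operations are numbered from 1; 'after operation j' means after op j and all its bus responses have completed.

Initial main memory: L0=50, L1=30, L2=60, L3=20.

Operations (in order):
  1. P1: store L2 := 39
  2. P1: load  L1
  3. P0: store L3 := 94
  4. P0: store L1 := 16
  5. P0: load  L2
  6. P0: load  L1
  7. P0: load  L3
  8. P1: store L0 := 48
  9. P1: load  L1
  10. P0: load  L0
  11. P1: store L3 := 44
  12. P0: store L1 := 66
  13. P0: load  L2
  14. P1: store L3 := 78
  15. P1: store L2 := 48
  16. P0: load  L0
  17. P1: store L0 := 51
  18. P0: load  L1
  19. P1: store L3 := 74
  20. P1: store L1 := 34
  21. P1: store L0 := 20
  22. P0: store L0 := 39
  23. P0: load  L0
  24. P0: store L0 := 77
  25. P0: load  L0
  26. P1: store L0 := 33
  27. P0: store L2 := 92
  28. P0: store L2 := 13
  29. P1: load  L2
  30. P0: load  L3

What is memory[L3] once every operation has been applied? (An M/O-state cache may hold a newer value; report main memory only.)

1. P1: store L2 := 39  bus=[BusRdX]  L2: P0=I P1=M  mem[L2]=60
2. P1: load  L1  bus=[BusRd]  L1: P0=I P1=S  mem[L1]=30
3. P0: store L3 := 94  bus=[BusRdX]  L3: P0=M P1=I  mem[L3]=20
4. P0: store L1 := 16  bus=[BusRdX]  L1: P0=M P1=I  mem[L1]=30
5. P0: load  L2  bus=[BusRd,Flush]  L2: P0=S P1=S  mem[L2]=39
6. P0: load  L1  bus=[-]  L1: P0=M P1=I  mem[L1]=30
7. P0: load  L3  bus=[-]  L3: P0=M P1=I  mem[L3]=20
8. P1: store L0 := 48  bus=[BusRdX]  L0: P0=I P1=M  mem[L0]=50
9. P1: load  L1  bus=[BusRd,Flush]  L1: P0=S P1=S  mem[L1]=16
10. P0: load  L0  bus=[BusRd,Flush]  L0: P0=S P1=S  mem[L0]=48
11. P1: store L3 := 44  bus=[BusRdX,Flush]  L3: P0=I P1=M  mem[L3]=94
12. P0: store L1 := 66  bus=[BusRdX]  L1: P0=M P1=I  mem[L1]=16
13. P0: load  L2  bus=[-]  L2: P0=S P1=S  mem[L2]=39
14. P1: store L3 := 78  bus=[-]  L3: P0=I P1=M  mem[L3]=94
15. P1: store L2 := 48  bus=[BusRdX]  L2: P0=I P1=M  mem[L2]=39
16. P0: load  L0  bus=[-]  L0: P0=S P1=S  mem[L0]=48
17. P1: store L0 := 51  bus=[BusRdX]  L0: P0=I P1=M  mem[L0]=48
18. P0: load  L1  bus=[-]  L1: P0=M P1=I  mem[L1]=16
19. P1: store L3 := 74  bus=[-]  L3: P0=I P1=M  mem[L3]=94
20. P1: store L1 := 34  bus=[BusRdX,Flush]  L1: P0=I P1=M  mem[L1]=66
21. P1: store L0 := 20  bus=[-]  L0: P0=I P1=M  mem[L0]=48
22. P0: store L0 := 39  bus=[BusRdX,Flush]  L0: P0=M P1=I  mem[L0]=20
23. P0: load  L0  bus=[-]  L0: P0=M P1=I  mem[L0]=20
24. P0: store L0 := 77  bus=[-]  L0: P0=M P1=I  mem[L0]=20
25. P0: load  L0  bus=[-]  L0: P0=M P1=I  mem[L0]=20
26. P1: store L0 := 33  bus=[BusRdX,Flush]  L0: P0=I P1=M  mem[L0]=77
27. P0: store L2 := 92  bus=[BusRdX,Flush]  L2: P0=M P1=I  mem[L2]=48
28. P0: store L2 := 13  bus=[-]  L2: P0=M P1=I  mem[L2]=48
29. P1: load  L2  bus=[BusRd,Flush]  L2: P0=S P1=S  mem[L2]=13
30. P0: load  L3  bus=[BusRd,Flush]  L3: P0=S P1=S  mem[L3]=74

memory[L3] = 74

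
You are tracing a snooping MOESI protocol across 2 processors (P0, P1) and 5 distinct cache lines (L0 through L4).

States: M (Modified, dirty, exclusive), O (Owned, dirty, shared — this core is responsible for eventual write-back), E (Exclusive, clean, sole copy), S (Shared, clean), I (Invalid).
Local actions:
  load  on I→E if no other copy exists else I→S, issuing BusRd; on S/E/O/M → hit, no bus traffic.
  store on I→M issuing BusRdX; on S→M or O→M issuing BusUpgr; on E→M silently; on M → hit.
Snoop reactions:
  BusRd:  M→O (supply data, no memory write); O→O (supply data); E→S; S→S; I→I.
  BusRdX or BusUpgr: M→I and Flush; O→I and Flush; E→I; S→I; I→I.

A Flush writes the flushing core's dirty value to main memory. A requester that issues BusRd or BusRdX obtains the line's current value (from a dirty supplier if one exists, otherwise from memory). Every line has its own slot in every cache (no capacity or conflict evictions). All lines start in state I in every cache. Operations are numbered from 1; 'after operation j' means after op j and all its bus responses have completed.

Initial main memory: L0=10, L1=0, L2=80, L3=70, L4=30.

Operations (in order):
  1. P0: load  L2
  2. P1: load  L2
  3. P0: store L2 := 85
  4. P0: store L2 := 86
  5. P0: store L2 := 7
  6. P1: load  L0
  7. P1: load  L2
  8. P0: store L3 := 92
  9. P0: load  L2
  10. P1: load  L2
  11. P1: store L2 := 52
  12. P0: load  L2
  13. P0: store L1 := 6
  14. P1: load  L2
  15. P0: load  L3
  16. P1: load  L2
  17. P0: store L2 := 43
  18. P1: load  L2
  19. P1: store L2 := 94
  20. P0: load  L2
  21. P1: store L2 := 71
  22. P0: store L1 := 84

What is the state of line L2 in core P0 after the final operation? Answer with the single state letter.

step 1: P0: load  L2  ⟶  EI  (L2)  txn=BusRd  M[L2]=80
step 2: P1: load  L2  ⟶  SS  (L2)  txn=BusRd  M[L2]=80
step 3: P0: store L2 := 85  ⟶  MI  (L2)  txn=BusUpgr  M[L2]=80
step 4: P0: store L2 := 86  ⟶  MI  (L2)  txn=∅  M[L2]=80
step 5: P0: store L2 := 7  ⟶  MI  (L2)  txn=∅  M[L2]=80
step 6: P1: load  L0  ⟶  IE  (L0)  txn=BusRd  M[L0]=10
step 7: P1: load  L2  ⟶  OS  (L2)  txn=BusRd  M[L2]=80
step 8: P0: store L3 := 92  ⟶  MI  (L3)  txn=BusRdX  M[L3]=70
step 9: P0: load  L2  ⟶  OS  (L2)  txn=∅  M[L2]=80
step 10: P1: load  L2  ⟶  OS  (L2)  txn=∅  M[L2]=80
step 11: P1: store L2 := 52  ⟶  IM  (L2)  txn=BusUpgr+Flush  M[L2]=7
step 12: P0: load  L2  ⟶  SO  (L2)  txn=BusRd  M[L2]=7
step 13: P0: store L1 := 6  ⟶  MI  (L1)  txn=BusRdX  M[L1]=0
step 14: P1: load  L2  ⟶  SO  (L2)  txn=∅  M[L2]=7
step 15: P0: load  L3  ⟶  MI  (L3)  txn=∅  M[L3]=70
step 16: P1: load  L2  ⟶  SO  (L2)  txn=∅  M[L2]=7
step 17: P0: store L2 := 43  ⟶  MI  (L2)  txn=BusUpgr+Flush  M[L2]=52
step 18: P1: load  L2  ⟶  OS  (L2)  txn=BusRd  M[L2]=52
step 19: P1: store L2 := 94  ⟶  IM  (L2)  txn=BusUpgr+Flush  M[L2]=43
step 20: P0: load  L2  ⟶  SO  (L2)  txn=BusRd  M[L2]=43
step 21: P1: store L2 := 71  ⟶  IM  (L2)  txn=BusUpgr  M[L2]=43
step 22: P0: store L1 := 84  ⟶  MI  (L1)  txn=∅  M[L1]=0

state = I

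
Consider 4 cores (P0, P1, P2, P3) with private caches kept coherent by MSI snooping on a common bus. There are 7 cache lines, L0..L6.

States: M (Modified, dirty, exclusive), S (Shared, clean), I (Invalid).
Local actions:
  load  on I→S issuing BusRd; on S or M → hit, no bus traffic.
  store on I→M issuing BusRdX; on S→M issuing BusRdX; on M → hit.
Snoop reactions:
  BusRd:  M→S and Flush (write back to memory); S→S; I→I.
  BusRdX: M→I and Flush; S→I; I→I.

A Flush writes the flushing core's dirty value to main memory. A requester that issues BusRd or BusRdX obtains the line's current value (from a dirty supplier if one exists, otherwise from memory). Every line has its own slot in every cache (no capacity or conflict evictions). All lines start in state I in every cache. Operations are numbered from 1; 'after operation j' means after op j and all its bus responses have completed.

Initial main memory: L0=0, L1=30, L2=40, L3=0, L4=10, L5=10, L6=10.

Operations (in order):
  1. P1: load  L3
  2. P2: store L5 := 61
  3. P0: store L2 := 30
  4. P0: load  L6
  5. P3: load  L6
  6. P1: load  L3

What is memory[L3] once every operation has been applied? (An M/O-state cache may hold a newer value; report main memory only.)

memory[L3] = 0

1. P1: load  L3  bus=[BusRd]  L3: P0=I P1=S P2=I P3=I  mem[L3]=0
2. P2: store L5 := 61  bus=[BusRdX]  L5: P0=I P1=I P2=M P3=I  mem[L5]=10
3. P0: store L2 := 30  bus=[BusRdX]  L2: P0=M P1=I P2=I P3=I  mem[L2]=40
4. P0: load  L6  bus=[BusRd]  L6: P0=S P1=I P2=I P3=I  mem[L6]=10
5. P3: load  L6  bus=[BusRd]  L6: P0=S P1=I P2=I P3=S  mem[L6]=10
6. P1: load  L3  bus=[-]  L3: P0=I P1=S P2=I P3=I  mem[L3]=0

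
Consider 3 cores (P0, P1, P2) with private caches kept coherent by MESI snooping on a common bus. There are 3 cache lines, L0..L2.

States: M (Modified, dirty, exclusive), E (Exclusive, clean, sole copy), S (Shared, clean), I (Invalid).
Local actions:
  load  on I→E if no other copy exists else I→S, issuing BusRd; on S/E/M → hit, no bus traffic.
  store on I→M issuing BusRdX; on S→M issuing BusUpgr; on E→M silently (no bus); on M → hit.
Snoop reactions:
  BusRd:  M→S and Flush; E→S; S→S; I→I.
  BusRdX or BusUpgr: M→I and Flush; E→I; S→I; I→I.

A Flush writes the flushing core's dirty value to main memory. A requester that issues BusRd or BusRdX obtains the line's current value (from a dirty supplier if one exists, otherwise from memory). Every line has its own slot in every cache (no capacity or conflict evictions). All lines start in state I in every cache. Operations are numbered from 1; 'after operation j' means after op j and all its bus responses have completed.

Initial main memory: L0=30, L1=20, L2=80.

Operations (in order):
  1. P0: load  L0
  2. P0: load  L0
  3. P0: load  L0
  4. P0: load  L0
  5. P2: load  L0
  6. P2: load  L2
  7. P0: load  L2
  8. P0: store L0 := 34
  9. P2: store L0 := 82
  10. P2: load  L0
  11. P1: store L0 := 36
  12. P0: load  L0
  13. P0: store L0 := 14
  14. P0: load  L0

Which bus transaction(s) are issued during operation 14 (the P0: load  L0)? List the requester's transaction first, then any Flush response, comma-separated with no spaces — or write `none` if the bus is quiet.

bus = none

step 1: P0: load  L0  ⟶  EII  (L0)  txn=BusRd  M[L0]=30
step 2: P0: load  L0  ⟶  EII  (L0)  txn=∅  M[L0]=30
step 3: P0: load  L0  ⟶  EII  (L0)  txn=∅  M[L0]=30
step 4: P0: load  L0  ⟶  EII  (L0)  txn=∅  M[L0]=30
step 5: P2: load  L0  ⟶  SIS  (L0)  txn=BusRd  M[L0]=30
step 6: P2: load  L2  ⟶  IIE  (L2)  txn=BusRd  M[L2]=80
step 7: P0: load  L2  ⟶  SIS  (L2)  txn=BusRd  M[L2]=80
step 8: P0: store L0 := 34  ⟶  MII  (L0)  txn=BusUpgr  M[L0]=30
step 9: P2: store L0 := 82  ⟶  IIM  (L0)  txn=BusRdX+Flush  M[L0]=34
step 10: P2: load  L0  ⟶  IIM  (L0)  txn=∅  M[L0]=34
step 11: P1: store L0 := 36  ⟶  IMI  (L0)  txn=BusRdX+Flush  M[L0]=82
step 12: P0: load  L0  ⟶  SSI  (L0)  txn=BusRd+Flush  M[L0]=36
step 13: P0: store L0 := 14  ⟶  MII  (L0)  txn=BusUpgr  M[L0]=36
step 14: P0: load  L0  ⟶  MII  (L0)  txn=∅  M[L0]=36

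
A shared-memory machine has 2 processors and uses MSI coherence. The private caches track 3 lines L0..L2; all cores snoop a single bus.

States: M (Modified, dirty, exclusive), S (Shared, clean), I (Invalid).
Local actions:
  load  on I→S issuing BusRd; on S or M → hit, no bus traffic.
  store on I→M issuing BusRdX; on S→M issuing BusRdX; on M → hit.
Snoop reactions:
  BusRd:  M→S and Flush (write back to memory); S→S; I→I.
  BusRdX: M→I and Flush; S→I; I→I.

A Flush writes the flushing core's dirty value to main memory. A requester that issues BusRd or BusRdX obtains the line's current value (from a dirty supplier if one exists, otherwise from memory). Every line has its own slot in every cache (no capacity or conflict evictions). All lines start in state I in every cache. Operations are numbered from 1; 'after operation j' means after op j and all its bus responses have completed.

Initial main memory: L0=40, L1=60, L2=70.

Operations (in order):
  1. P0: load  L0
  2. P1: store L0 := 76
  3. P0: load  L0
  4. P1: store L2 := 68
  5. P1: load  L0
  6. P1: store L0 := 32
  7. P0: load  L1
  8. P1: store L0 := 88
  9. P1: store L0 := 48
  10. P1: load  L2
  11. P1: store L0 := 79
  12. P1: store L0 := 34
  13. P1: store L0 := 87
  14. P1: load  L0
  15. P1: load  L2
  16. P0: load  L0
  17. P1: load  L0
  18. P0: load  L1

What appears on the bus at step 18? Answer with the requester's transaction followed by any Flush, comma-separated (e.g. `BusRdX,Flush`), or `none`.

bus = none

step 1: P0: load  L0  ⟶  SI  (L0)  txn=BusRd  M[L0]=40
step 2: P1: store L0 := 76  ⟶  IM  (L0)  txn=BusRdX  M[L0]=40
step 3: P0: load  L0  ⟶  SS  (L0)  txn=BusRd+Flush  M[L0]=76
step 4: P1: store L2 := 68  ⟶  IM  (L2)  txn=BusRdX  M[L2]=70
step 5: P1: load  L0  ⟶  SS  (L0)  txn=∅  M[L0]=76
step 6: P1: store L0 := 32  ⟶  IM  (L0)  txn=BusRdX  M[L0]=76
step 7: P0: load  L1  ⟶  SI  (L1)  txn=BusRd  M[L1]=60
step 8: P1: store L0 := 88  ⟶  IM  (L0)  txn=∅  M[L0]=76
step 9: P1: store L0 := 48  ⟶  IM  (L0)  txn=∅  M[L0]=76
step 10: P1: load  L2  ⟶  IM  (L2)  txn=∅  M[L2]=70
step 11: P1: store L0 := 79  ⟶  IM  (L0)  txn=∅  M[L0]=76
step 12: P1: store L0 := 34  ⟶  IM  (L0)  txn=∅  M[L0]=76
step 13: P1: store L0 := 87  ⟶  IM  (L0)  txn=∅  M[L0]=76
step 14: P1: load  L0  ⟶  IM  (L0)  txn=∅  M[L0]=76
step 15: P1: load  L2  ⟶  IM  (L2)  txn=∅  M[L2]=70
step 16: P0: load  L0  ⟶  SS  (L0)  txn=BusRd+Flush  M[L0]=87
step 17: P1: load  L0  ⟶  SS  (L0)  txn=∅  M[L0]=87
step 18: P0: load  L1  ⟶  SI  (L1)  txn=∅  M[L1]=60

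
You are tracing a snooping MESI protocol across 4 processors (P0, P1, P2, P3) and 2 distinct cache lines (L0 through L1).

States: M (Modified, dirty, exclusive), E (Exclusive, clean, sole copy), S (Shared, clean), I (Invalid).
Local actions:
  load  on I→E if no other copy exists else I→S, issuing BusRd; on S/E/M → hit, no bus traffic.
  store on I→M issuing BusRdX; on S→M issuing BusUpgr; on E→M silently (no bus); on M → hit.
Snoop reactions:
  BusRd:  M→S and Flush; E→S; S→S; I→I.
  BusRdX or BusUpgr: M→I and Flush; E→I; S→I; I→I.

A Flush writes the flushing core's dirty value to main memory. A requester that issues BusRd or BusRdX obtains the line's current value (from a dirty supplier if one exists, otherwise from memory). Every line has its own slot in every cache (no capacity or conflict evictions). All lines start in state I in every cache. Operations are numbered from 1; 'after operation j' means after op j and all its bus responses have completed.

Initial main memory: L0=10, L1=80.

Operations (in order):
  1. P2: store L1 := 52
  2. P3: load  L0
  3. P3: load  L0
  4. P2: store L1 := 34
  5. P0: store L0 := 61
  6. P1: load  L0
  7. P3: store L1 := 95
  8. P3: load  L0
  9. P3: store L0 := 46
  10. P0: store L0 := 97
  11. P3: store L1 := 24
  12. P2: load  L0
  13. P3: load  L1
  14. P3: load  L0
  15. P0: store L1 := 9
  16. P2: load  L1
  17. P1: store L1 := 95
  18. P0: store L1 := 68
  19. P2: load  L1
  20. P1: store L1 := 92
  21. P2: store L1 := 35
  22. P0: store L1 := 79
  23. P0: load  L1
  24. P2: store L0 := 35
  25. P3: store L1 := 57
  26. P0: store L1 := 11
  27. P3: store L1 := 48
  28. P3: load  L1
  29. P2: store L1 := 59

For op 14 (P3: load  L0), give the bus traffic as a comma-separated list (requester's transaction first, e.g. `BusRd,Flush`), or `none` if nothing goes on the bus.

bus = BusRd

  op1 P2: store L1 := 52 → I/I/M/I on L1; bus BusRdX; mem=80
  op2 P3: load  L0 → I/I/I/E on L0; bus BusRd; mem=10
  op3 P3: load  L0 → I/I/I/E on L0; bus (none); mem=10
  op4 P2: store L1 := 34 → I/I/M/I on L1; bus (none); mem=80
  op5 P0: store L0 := 61 → M/I/I/I on L0; bus BusRdX; mem=10
  op6 P1: load  L0 → S/S/I/I on L0; bus BusRd Flush; mem=61
  op7 P3: store L1 := 95 → I/I/I/M on L1; bus BusRdX Flush; mem=34
  op8 P3: load  L0 → S/S/I/S on L0; bus BusRd; mem=61
  op9 P3: store L0 := 46 → I/I/I/M on L0; bus BusUpgr; mem=61
  op10 P0: store L0 := 97 → M/I/I/I on L0; bus BusRdX Flush; mem=46
  op11 P3: store L1 := 24 → I/I/I/M on L1; bus (none); mem=34
  op12 P2: load  L0 → S/I/S/I on L0; bus BusRd Flush; mem=97
  op13 P3: load  L1 → I/I/I/M on L1; bus (none); mem=34
  op14 P3: load  L0 → S/I/S/S on L0; bus BusRd; mem=97
  op15 P0: store L1 := 9 → M/I/I/I on L1; bus BusRdX Flush; mem=24
  op16 P2: load  L1 → S/I/S/I on L1; bus BusRd Flush; mem=9
  op17 P1: store L1 := 95 → I/M/I/I on L1; bus BusRdX; mem=9
  op18 P0: store L1 := 68 → M/I/I/I on L1; bus BusRdX Flush; mem=95
  op19 P2: load  L1 → S/I/S/I on L1; bus BusRd Flush; mem=68
  op20 P1: store L1 := 92 → I/M/I/I on L1; bus BusRdX; mem=68
  op21 P2: store L1 := 35 → I/I/M/I on L1; bus BusRdX Flush; mem=92
  op22 P0: store L1 := 79 → M/I/I/I on L1; bus BusRdX Flush; mem=35
  op23 P0: load  L1 → M/I/I/I on L1; bus (none); mem=35
  op24 P2: store L0 := 35 → I/I/M/I on L0; bus BusUpgr; mem=97
  op25 P3: store L1 := 57 → I/I/I/M on L1; bus BusRdX Flush; mem=79
  op26 P0: store L1 := 11 → M/I/I/I on L1; bus BusRdX Flush; mem=57
  op27 P3: store L1 := 48 → I/I/I/M on L1; bus BusRdX Flush; mem=11
  op28 P3: load  L1 → I/I/I/M on L1; bus (none); mem=11
  op29 P2: store L1 := 59 → I/I/M/I on L1; bus BusRdX Flush; mem=48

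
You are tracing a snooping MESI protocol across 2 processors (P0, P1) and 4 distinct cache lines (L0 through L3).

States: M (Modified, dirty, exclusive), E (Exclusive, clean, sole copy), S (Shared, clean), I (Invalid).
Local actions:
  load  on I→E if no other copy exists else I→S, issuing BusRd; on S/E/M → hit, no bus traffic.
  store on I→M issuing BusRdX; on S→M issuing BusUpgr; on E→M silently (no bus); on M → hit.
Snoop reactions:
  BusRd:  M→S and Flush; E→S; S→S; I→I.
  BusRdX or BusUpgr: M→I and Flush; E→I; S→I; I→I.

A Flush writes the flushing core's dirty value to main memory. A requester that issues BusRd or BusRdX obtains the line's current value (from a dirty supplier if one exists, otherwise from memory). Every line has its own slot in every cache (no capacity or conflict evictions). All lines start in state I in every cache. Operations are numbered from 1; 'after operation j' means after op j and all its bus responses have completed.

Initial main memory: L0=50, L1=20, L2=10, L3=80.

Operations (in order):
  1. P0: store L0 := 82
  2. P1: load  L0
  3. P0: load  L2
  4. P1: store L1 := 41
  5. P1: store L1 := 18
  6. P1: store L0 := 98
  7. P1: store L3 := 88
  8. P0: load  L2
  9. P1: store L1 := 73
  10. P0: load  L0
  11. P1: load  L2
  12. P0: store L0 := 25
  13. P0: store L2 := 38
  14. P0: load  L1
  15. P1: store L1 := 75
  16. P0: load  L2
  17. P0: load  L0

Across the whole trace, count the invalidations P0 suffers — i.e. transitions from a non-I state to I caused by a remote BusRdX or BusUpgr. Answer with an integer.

invalidations = 2

step 1: P0: store L0 := 82  ⟶  MI  (L0)  txn=BusRdX  M[L0]=50
step 2: P1: load  L0  ⟶  SS  (L0)  txn=BusRd+Flush  M[L0]=82
step 3: P0: load  L2  ⟶  EI  (L2)  txn=BusRd  M[L2]=10
step 4: P1: store L1 := 41  ⟶  IM  (L1)  txn=BusRdX  M[L1]=20
step 5: P1: store L1 := 18  ⟶  IM  (L1)  txn=∅  M[L1]=20
step 6: P1: store L0 := 98  ⟶  IM  (L0)  txn=BusUpgr  M[L0]=82
step 7: P1: store L3 := 88  ⟶  IM  (L3)  txn=BusRdX  M[L3]=80
step 8: P0: load  L2  ⟶  EI  (L2)  txn=∅  M[L2]=10
step 9: P1: store L1 := 73  ⟶  IM  (L1)  txn=∅  M[L1]=20
step 10: P0: load  L0  ⟶  SS  (L0)  txn=BusRd+Flush  M[L0]=98
step 11: P1: load  L2  ⟶  SS  (L2)  txn=BusRd  M[L2]=10
step 12: P0: store L0 := 25  ⟶  MI  (L0)  txn=BusUpgr  M[L0]=98
step 13: P0: store L2 := 38  ⟶  MI  (L2)  txn=BusUpgr  M[L2]=10
step 14: P0: load  L1  ⟶  SS  (L1)  txn=BusRd+Flush  M[L1]=73
step 15: P1: store L1 := 75  ⟶  IM  (L1)  txn=BusUpgr  M[L1]=73
step 16: P0: load  L2  ⟶  MI  (L2)  txn=∅  M[L2]=10
step 17: P0: load  L0  ⟶  MI  (L0)  txn=∅  M[L0]=98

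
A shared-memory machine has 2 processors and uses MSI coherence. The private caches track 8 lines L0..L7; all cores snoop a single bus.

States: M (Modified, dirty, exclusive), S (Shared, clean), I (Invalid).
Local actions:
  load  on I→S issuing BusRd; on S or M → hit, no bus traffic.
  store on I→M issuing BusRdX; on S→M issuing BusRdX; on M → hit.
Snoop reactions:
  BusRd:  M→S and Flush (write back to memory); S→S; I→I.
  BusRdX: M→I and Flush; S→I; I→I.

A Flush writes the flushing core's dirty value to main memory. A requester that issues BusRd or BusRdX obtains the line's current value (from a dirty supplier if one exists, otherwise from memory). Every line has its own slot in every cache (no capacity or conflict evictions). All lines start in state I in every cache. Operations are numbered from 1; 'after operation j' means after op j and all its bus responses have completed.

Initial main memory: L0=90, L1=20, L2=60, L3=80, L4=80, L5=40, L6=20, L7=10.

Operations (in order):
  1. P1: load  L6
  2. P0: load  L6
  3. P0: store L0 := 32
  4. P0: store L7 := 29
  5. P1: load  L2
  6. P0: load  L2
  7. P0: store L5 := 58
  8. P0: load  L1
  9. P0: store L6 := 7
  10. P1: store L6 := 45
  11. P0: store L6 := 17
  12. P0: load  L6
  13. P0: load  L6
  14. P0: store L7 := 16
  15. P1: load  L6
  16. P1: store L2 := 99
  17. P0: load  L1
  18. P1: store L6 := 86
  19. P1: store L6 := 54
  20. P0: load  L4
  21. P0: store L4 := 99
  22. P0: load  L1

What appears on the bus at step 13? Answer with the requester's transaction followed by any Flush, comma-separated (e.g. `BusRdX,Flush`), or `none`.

bus = none

  op1 P1: load  L6 → I/S on L6; bus BusRd; mem=20
  op2 P0: load  L6 → S/S on L6; bus BusRd; mem=20
  op3 P0: store L0 := 32 → M/I on L0; bus BusRdX; mem=90
  op4 P0: store L7 := 29 → M/I on L7; bus BusRdX; mem=10
  op5 P1: load  L2 → I/S on L2; bus BusRd; mem=60
  op6 P0: load  L2 → S/S on L2; bus BusRd; mem=60
  op7 P0: store L5 := 58 → M/I on L5; bus BusRdX; mem=40
  op8 P0: load  L1 → S/I on L1; bus BusRd; mem=20
  op9 P0: store L6 := 7 → M/I on L6; bus BusRdX; mem=20
  op10 P1: store L6 := 45 → I/M on L6; bus BusRdX Flush; mem=7
  op11 P0: store L6 := 17 → M/I on L6; bus BusRdX Flush; mem=45
  op12 P0: load  L6 → M/I on L6; bus (none); mem=45
  op13 P0: load  L6 → M/I on L6; bus (none); mem=45
  op14 P0: store L7 := 16 → M/I on L7; bus (none); mem=10
  op15 P1: load  L6 → S/S on L6; bus BusRd Flush; mem=17
  op16 P1: store L2 := 99 → I/M on L2; bus BusRdX; mem=60
  op17 P0: load  L1 → S/I on L1; bus (none); mem=20
  op18 P1: store L6 := 86 → I/M on L6; bus BusRdX; mem=17
  op19 P1: store L6 := 54 → I/M on L6; bus (none); mem=17
  op20 P0: load  L4 → S/I on L4; bus BusRd; mem=80
  op21 P0: store L4 := 99 → M/I on L4; bus BusRdX; mem=80
  op22 P0: load  L1 → S/I on L1; bus (none); mem=20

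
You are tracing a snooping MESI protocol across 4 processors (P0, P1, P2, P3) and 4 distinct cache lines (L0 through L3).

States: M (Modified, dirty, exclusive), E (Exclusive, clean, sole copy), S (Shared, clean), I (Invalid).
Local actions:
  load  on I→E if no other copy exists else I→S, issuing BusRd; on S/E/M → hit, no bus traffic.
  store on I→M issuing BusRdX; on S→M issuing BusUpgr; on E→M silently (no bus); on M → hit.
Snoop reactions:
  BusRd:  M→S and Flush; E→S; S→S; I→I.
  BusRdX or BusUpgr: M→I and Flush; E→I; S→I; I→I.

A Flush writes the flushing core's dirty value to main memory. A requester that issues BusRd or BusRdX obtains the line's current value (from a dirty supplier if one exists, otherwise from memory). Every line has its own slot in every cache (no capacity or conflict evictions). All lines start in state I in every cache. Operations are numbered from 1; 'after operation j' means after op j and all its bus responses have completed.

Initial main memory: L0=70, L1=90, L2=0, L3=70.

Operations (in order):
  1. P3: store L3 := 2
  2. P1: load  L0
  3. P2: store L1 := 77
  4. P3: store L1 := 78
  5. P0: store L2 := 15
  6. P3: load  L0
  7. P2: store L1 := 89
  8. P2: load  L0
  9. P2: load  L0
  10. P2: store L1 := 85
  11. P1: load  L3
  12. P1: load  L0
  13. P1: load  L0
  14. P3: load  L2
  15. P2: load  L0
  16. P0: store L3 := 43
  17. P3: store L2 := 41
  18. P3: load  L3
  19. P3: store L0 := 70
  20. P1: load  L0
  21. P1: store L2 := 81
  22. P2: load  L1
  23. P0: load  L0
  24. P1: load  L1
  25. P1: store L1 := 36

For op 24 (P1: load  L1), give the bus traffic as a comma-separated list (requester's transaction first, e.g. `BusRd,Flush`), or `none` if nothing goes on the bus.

step 1: P3: store L3 := 2  ⟶  IIIM  (L3)  txn=BusRdX  M[L3]=70
step 2: P1: load  L0  ⟶  IEII  (L0)  txn=BusRd  M[L0]=70
step 3: P2: store L1 := 77  ⟶  IIMI  (L1)  txn=BusRdX  M[L1]=90
step 4: P3: store L1 := 78  ⟶  IIIM  (L1)  txn=BusRdX+Flush  M[L1]=77
step 5: P0: store L2 := 15  ⟶  MIII  (L2)  txn=BusRdX  M[L2]=0
step 6: P3: load  L0  ⟶  ISIS  (L0)  txn=BusRd  M[L0]=70
step 7: P2: store L1 := 89  ⟶  IIMI  (L1)  txn=BusRdX+Flush  M[L1]=78
step 8: P2: load  L0  ⟶  ISSS  (L0)  txn=BusRd  M[L0]=70
step 9: P2: load  L0  ⟶  ISSS  (L0)  txn=∅  M[L0]=70
step 10: P2: store L1 := 85  ⟶  IIMI  (L1)  txn=∅  M[L1]=78
step 11: P1: load  L3  ⟶  ISIS  (L3)  txn=BusRd+Flush  M[L3]=2
step 12: P1: load  L0  ⟶  ISSS  (L0)  txn=∅  M[L0]=70
step 13: P1: load  L0  ⟶  ISSS  (L0)  txn=∅  M[L0]=70
step 14: P3: load  L2  ⟶  SIIS  (L2)  txn=BusRd+Flush  M[L2]=15
step 15: P2: load  L0  ⟶  ISSS  (L0)  txn=∅  M[L0]=70
step 16: P0: store L3 := 43  ⟶  MIII  (L3)  txn=BusRdX  M[L3]=2
step 17: P3: store L2 := 41  ⟶  IIIM  (L2)  txn=BusUpgr  M[L2]=15
step 18: P3: load  L3  ⟶  SIIS  (L3)  txn=BusRd+Flush  M[L3]=43
step 19: P3: store L0 := 70  ⟶  IIIM  (L0)  txn=BusUpgr  M[L0]=70
step 20: P1: load  L0  ⟶  ISIS  (L0)  txn=BusRd+Flush  M[L0]=70
step 21: P1: store L2 := 81  ⟶  IMII  (L2)  txn=BusRdX+Flush  M[L2]=41
step 22: P2: load  L1  ⟶  IIMI  (L1)  txn=∅  M[L1]=78
step 23: P0: load  L0  ⟶  SSIS  (L0)  txn=BusRd  M[L0]=70
step 24: P1: load  L1  ⟶  ISSI  (L1)  txn=BusRd+Flush  M[L1]=85
step 25: P1: store L1 := 36  ⟶  IMII  (L1)  txn=BusUpgr  M[L1]=85

bus = BusRd,Flush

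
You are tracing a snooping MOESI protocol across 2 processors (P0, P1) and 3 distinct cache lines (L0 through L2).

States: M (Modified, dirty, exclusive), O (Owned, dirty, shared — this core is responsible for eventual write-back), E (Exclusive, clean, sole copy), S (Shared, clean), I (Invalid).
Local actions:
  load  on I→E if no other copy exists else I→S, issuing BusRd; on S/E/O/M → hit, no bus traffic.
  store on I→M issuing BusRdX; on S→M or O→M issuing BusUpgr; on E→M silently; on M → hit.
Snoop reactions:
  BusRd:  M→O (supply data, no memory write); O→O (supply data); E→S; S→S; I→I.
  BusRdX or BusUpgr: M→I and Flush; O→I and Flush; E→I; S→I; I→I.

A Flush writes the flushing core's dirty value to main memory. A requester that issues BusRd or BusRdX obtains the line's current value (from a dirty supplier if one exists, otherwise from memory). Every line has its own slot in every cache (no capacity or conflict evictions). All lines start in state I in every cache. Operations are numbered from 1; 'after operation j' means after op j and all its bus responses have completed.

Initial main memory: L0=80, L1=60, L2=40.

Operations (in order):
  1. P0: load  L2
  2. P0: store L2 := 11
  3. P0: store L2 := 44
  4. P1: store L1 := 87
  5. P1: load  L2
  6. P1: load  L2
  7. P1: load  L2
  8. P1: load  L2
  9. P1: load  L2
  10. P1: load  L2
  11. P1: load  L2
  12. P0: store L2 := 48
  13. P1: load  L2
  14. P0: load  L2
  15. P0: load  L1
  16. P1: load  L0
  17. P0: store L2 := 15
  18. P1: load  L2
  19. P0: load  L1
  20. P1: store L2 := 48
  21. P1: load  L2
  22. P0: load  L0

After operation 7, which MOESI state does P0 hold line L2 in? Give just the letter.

1. P0: load  L2  bus=[BusRd]  L2: P0=E P1=I  mem[L2]=40
2. P0: store L2 := 11  bus=[-]  L2: P0=M P1=I  mem[L2]=40
3. P0: store L2 := 44  bus=[-]  L2: P0=M P1=I  mem[L2]=40
4. P1: store L1 := 87  bus=[BusRdX]  L1: P0=I P1=M  mem[L1]=60
5. P1: load  L2  bus=[BusRd]  L2: P0=O P1=S  mem[L2]=40
6. P1: load  L2  bus=[-]  L2: P0=O P1=S  mem[L2]=40
7. P1: load  L2  bus=[-]  L2: P0=O P1=S  mem[L2]=40
8. P1: load  L2  bus=[-]  L2: P0=O P1=S  mem[L2]=40
9. P1: load  L2  bus=[-]  L2: P0=O P1=S  mem[L2]=40
10. P1: load  L2  bus=[-]  L2: P0=O P1=S  mem[L2]=40
11. P1: load  L2  bus=[-]  L2: P0=O P1=S  mem[L2]=40
12. P0: store L2 := 48  bus=[BusUpgr]  L2: P0=M P1=I  mem[L2]=40
13. P1: load  L2  bus=[BusRd]  L2: P0=O P1=S  mem[L2]=40
14. P0: load  L2  bus=[-]  L2: P0=O P1=S  mem[L2]=40
15. P0: load  L1  bus=[BusRd]  L1: P0=S P1=O  mem[L1]=60
16. P1: load  L0  bus=[BusRd]  L0: P0=I P1=E  mem[L0]=80
17. P0: store L2 := 15  bus=[BusUpgr]  L2: P0=M P1=I  mem[L2]=40
18. P1: load  L2  bus=[BusRd]  L2: P0=O P1=S  mem[L2]=40
19. P0: load  L1  bus=[-]  L1: P0=S P1=O  mem[L1]=60
20. P1: store L2 := 48  bus=[BusUpgr,Flush]  L2: P0=I P1=M  mem[L2]=15
21. P1: load  L2  bus=[-]  L2: P0=I P1=M  mem[L2]=15
22. P0: load  L0  bus=[BusRd]  L0: P0=S P1=S  mem[L0]=80

state = O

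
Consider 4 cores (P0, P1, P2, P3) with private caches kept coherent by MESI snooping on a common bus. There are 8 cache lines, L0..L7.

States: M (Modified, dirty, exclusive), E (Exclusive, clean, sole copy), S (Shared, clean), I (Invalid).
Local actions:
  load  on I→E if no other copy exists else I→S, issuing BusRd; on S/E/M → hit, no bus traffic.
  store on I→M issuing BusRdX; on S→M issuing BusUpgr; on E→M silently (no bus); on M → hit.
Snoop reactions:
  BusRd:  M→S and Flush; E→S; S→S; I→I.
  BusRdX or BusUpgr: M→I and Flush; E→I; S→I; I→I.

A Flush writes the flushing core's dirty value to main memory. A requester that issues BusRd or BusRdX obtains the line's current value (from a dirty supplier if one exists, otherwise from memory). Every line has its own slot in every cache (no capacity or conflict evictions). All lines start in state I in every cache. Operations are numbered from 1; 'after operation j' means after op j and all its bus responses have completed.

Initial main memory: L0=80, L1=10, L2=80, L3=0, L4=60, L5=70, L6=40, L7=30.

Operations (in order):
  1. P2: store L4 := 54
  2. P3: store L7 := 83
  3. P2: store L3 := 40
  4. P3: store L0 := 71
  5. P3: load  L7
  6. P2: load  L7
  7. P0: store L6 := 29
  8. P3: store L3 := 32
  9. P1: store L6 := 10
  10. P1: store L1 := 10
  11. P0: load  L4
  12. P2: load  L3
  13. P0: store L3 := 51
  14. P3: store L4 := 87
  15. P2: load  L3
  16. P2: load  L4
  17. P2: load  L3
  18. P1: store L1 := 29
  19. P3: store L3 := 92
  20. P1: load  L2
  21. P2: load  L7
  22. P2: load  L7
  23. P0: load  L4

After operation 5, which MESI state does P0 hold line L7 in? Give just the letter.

state = I

  op1 P2: store L4 := 54 → I/I/M/I on L4; bus BusRdX; mem=60
  op2 P3: store L7 := 83 → I/I/I/M on L7; bus BusRdX; mem=30
  op3 P2: store L3 := 40 → I/I/M/I on L3; bus BusRdX; mem=0
  op4 P3: store L0 := 71 → I/I/I/M on L0; bus BusRdX; mem=80
  op5 P3: load  L7 → I/I/I/M on L7; bus (none); mem=30
  op6 P2: load  L7 → I/I/S/S on L7; bus BusRd Flush; mem=83
  op7 P0: store L6 := 29 → M/I/I/I on L6; bus BusRdX; mem=40
  op8 P3: store L3 := 32 → I/I/I/M on L3; bus BusRdX Flush; mem=40
  op9 P1: store L6 := 10 → I/M/I/I on L6; bus BusRdX Flush; mem=29
  op10 P1: store L1 := 10 → I/M/I/I on L1; bus BusRdX; mem=10
  op11 P0: load  L4 → S/I/S/I on L4; bus BusRd Flush; mem=54
  op12 P2: load  L3 → I/I/S/S on L3; bus BusRd Flush; mem=32
  op13 P0: store L3 := 51 → M/I/I/I on L3; bus BusRdX; mem=32
  op14 P3: store L4 := 87 → I/I/I/M on L4; bus BusRdX; mem=54
  op15 P2: load  L3 → S/I/S/I on L3; bus BusRd Flush; mem=51
  op16 P2: load  L4 → I/I/S/S on L4; bus BusRd Flush; mem=87
  op17 P2: load  L3 → S/I/S/I on L3; bus (none); mem=51
  op18 P1: store L1 := 29 → I/M/I/I on L1; bus (none); mem=10
  op19 P3: store L3 := 92 → I/I/I/M on L3; bus BusRdX; mem=51
  op20 P1: load  L2 → I/E/I/I on L2; bus BusRd; mem=80
  op21 P2: load  L7 → I/I/S/S on L7; bus (none); mem=83
  op22 P2: load  L7 → I/I/S/S on L7; bus (none); mem=83
  op23 P0: load  L4 → S/I/S/S on L4; bus BusRd; mem=87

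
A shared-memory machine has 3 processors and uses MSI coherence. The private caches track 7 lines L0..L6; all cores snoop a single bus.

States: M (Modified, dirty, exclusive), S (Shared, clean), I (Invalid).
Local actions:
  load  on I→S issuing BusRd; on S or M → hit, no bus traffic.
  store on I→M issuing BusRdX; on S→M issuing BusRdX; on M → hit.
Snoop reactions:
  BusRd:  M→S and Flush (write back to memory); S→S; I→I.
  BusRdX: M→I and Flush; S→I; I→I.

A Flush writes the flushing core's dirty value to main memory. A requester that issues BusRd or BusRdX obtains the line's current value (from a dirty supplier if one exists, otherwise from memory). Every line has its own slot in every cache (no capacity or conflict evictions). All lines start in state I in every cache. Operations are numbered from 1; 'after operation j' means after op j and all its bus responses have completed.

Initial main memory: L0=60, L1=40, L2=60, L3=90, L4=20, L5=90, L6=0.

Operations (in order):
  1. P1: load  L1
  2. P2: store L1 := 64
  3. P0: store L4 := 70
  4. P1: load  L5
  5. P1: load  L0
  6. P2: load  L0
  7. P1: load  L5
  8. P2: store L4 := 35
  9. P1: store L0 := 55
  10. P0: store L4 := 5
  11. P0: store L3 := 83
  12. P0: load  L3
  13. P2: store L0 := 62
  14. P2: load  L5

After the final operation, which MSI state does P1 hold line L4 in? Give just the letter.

  op1 P1: load  L1 → I/S/I on L1; bus BusRd; mem=40
  op2 P2: store L1 := 64 → I/I/M on L1; bus BusRdX; mem=40
  op3 P0: store L4 := 70 → M/I/I on L4; bus BusRdX; mem=20
  op4 P1: load  L5 → I/S/I on L5; bus BusRd; mem=90
  op5 P1: load  L0 → I/S/I on L0; bus BusRd; mem=60
  op6 P2: load  L0 → I/S/S on L0; bus BusRd; mem=60
  op7 P1: load  L5 → I/S/I on L5; bus (none); mem=90
  op8 P2: store L4 := 35 → I/I/M on L4; bus BusRdX Flush; mem=70
  op9 P1: store L0 := 55 → I/M/I on L0; bus BusRdX; mem=60
  op10 P0: store L4 := 5 → M/I/I on L4; bus BusRdX Flush; mem=35
  op11 P0: store L3 := 83 → M/I/I on L3; bus BusRdX; mem=90
  op12 P0: load  L3 → M/I/I on L3; bus (none); mem=90
  op13 P2: store L0 := 62 → I/I/M on L0; bus BusRdX Flush; mem=55
  op14 P2: load  L5 → I/S/S on L5; bus BusRd; mem=90

state = I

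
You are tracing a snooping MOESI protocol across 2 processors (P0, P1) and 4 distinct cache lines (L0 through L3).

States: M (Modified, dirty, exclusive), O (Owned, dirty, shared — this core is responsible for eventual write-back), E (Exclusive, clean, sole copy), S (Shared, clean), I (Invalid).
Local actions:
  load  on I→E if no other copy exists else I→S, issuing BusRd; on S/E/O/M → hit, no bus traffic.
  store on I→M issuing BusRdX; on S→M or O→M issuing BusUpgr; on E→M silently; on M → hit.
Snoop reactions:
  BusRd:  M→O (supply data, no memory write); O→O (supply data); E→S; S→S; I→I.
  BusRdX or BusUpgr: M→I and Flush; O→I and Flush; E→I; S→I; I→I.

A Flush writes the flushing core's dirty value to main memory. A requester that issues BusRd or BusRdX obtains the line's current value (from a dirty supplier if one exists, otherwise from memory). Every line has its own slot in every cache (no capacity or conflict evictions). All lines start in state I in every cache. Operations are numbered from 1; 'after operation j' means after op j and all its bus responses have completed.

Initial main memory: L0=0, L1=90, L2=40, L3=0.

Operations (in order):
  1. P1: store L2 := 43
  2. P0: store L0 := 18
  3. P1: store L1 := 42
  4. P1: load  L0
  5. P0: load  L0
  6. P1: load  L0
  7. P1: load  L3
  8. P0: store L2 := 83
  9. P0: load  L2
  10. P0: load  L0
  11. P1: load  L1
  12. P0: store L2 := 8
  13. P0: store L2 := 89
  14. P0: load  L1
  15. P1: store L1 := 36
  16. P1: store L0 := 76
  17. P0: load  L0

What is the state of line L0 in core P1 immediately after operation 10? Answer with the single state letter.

step 1: P1: store L2 := 43  ⟶  IM  (L2)  txn=BusRdX  M[L2]=40
step 2: P0: store L0 := 18  ⟶  MI  (L0)  txn=BusRdX  M[L0]=0
step 3: P1: store L1 := 42  ⟶  IM  (L1)  txn=BusRdX  M[L1]=90
step 4: P1: load  L0  ⟶  OS  (L0)  txn=BusRd  M[L0]=0
step 5: P0: load  L0  ⟶  OS  (L0)  txn=∅  M[L0]=0
step 6: P1: load  L0  ⟶  OS  (L0)  txn=∅  M[L0]=0
step 7: P1: load  L3  ⟶  IE  (L3)  txn=BusRd  M[L3]=0
step 8: P0: store L2 := 83  ⟶  MI  (L2)  txn=BusRdX+Flush  M[L2]=43
step 9: P0: load  L2  ⟶  MI  (L2)  txn=∅  M[L2]=43
step 10: P0: load  L0  ⟶  OS  (L0)  txn=∅  M[L0]=0
step 11: P1: load  L1  ⟶  IM  (L1)  txn=∅  M[L1]=90
step 12: P0: store L2 := 8  ⟶  MI  (L2)  txn=∅  M[L2]=43
step 13: P0: store L2 := 89  ⟶  MI  (L2)  txn=∅  M[L2]=43
step 14: P0: load  L1  ⟶  SO  (L1)  txn=BusRd  M[L1]=90
step 15: P1: store L1 := 36  ⟶  IM  (L1)  txn=BusUpgr  M[L1]=90
step 16: P1: store L0 := 76  ⟶  IM  (L0)  txn=BusUpgr+Flush  M[L0]=18
step 17: P0: load  L0  ⟶  SO  (L0)  txn=BusRd  M[L0]=18

state = S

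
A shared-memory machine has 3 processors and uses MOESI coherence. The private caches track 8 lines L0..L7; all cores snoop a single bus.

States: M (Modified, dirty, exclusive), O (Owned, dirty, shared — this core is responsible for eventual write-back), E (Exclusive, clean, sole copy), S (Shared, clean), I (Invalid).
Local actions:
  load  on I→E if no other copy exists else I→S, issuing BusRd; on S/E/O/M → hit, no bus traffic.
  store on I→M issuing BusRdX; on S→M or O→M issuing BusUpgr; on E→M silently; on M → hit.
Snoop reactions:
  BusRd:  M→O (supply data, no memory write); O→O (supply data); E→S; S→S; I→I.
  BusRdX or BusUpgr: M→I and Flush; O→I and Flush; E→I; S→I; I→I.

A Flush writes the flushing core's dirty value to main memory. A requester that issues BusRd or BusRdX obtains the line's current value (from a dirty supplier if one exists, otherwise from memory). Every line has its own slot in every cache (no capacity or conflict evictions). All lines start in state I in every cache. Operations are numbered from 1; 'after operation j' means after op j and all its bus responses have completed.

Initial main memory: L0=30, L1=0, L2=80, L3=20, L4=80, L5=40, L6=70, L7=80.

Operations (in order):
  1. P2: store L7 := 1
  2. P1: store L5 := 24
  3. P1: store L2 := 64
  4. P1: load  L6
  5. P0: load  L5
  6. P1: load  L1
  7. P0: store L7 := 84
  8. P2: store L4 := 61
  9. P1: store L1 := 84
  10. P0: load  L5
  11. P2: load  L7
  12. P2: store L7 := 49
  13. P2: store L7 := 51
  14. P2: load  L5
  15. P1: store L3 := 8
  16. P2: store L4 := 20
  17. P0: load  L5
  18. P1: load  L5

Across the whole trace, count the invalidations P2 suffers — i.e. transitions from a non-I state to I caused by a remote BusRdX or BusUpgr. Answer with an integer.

1. P2: store L7 := 1  bus=[BusRdX]  L7: P0=I P1=I P2=M  mem[L7]=80
2. P1: store L5 := 24  bus=[BusRdX]  L5: P0=I P1=M P2=I  mem[L5]=40
3. P1: store L2 := 64  bus=[BusRdX]  L2: P0=I P1=M P2=I  mem[L2]=80
4. P1: load  L6  bus=[BusRd]  L6: P0=I P1=E P2=I  mem[L6]=70
5. P0: load  L5  bus=[BusRd]  L5: P0=S P1=O P2=I  mem[L5]=40
6. P1: load  L1  bus=[BusRd]  L1: P0=I P1=E P2=I  mem[L1]=0
7. P0: store L7 := 84  bus=[BusRdX,Flush]  L7: P0=M P1=I P2=I  mem[L7]=1
8. P2: store L4 := 61  bus=[BusRdX]  L4: P0=I P1=I P2=M  mem[L4]=80
9. P1: store L1 := 84  bus=[-]  L1: P0=I P1=M P2=I  mem[L1]=0
10. P0: load  L5  bus=[-]  L5: P0=S P1=O P2=I  mem[L5]=40
11. P2: load  L7  bus=[BusRd]  L7: P0=O P1=I P2=S  mem[L7]=1
12. P2: store L7 := 49  bus=[BusUpgr,Flush]  L7: P0=I P1=I P2=M  mem[L7]=84
13. P2: store L7 := 51  bus=[-]  L7: P0=I P1=I P2=M  mem[L7]=84
14. P2: load  L5  bus=[BusRd]  L5: P0=S P1=O P2=S  mem[L5]=40
15. P1: store L3 := 8  bus=[BusRdX]  L3: P0=I P1=M P2=I  mem[L3]=20
16. P2: store L4 := 20  bus=[-]  L4: P0=I P1=I P2=M  mem[L4]=80
17. P0: load  L5  bus=[-]  L5: P0=S P1=O P2=S  mem[L5]=40
18. P1: load  L5  bus=[-]  L5: P0=S P1=O P2=S  mem[L5]=40

invalidations = 1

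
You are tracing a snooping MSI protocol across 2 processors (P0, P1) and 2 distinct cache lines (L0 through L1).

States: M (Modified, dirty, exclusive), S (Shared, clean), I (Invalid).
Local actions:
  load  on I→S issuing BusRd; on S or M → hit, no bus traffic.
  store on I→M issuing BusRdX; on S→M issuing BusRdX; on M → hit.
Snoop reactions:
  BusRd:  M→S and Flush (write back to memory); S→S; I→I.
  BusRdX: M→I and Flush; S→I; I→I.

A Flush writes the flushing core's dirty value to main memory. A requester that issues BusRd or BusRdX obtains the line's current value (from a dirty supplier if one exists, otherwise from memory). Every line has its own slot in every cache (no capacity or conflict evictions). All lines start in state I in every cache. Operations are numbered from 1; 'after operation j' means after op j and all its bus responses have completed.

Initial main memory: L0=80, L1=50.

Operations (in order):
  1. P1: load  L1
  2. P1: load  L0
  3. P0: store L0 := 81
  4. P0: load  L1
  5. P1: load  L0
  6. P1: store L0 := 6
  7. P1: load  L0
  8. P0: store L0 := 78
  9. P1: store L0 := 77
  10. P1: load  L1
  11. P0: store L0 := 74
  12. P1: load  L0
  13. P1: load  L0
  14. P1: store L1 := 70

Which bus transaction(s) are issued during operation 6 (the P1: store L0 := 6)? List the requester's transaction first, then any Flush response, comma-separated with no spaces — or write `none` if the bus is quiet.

bus = BusRdX

[1] P1: load  L1 | P0:I, P1:S(50) | bus: BusRd
[2] P1: load  L0 | P0:I, P1:S(80) | bus: BusRd
[3] P0: store L0 := 81 | P0:M(81), P1:I | bus: BusRdX
[4] P0: load  L1 | P0:S(50), P1:S(50) | bus: BusRd
[5] P1: load  L0 | P0:S(81), P1:S(81) | bus: BusRd,Flush
[6] P1: store L0 := 6 | P0:I, P1:M(6) | bus: BusRdX
[7] P1: load  L0 | P0:I, P1:M(6) | bus: none
[8] P0: store L0 := 78 | P0:M(78), P1:I | bus: BusRdX,Flush
[9] P1: store L0 := 77 | P0:I, P1:M(77) | bus: BusRdX,Flush
[10] P1: load  L1 | P0:S(50), P1:S(50) | bus: none
[11] P0: store L0 := 74 | P0:M(74), P1:I | bus: BusRdX,Flush
[12] P1: load  L0 | P0:S(74), P1:S(74) | bus: BusRd,Flush
[13] P1: load  L0 | P0:S(74), P1:S(74) | bus: none
[14] P1: store L1 := 70 | P0:I, P1:M(70) | bus: BusRdX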